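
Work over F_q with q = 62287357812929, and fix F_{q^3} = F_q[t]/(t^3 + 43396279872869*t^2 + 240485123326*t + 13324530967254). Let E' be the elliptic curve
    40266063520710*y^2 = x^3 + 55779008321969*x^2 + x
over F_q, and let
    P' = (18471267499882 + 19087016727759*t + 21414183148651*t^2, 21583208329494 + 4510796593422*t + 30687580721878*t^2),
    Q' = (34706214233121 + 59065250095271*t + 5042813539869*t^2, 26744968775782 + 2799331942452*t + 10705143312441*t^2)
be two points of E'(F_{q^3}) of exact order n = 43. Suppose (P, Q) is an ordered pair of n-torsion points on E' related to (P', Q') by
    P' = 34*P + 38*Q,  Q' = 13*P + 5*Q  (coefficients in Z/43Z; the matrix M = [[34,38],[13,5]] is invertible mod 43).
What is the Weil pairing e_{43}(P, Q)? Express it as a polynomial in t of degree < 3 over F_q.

The 43-Weil pairing on E[43] over F_{62287357812929} is alternating-bilinear: e_{43}(P',Q') = e_{43}(P,Q)^det(M).
Hence e(P,Q) = e(P',Q')^{28} where 28 = 20^{-1} mod 43.
Montgomery->Weierstrass: x_W = 17775549911915*x+55285209548509, y_W=17775549911915*y on F_{62287357812929}; lands on y^2=x^3+40656740665630*x+49679272167481.
Double-and-add over 101011: 6-1 doublings, 4-1 additions; each step l_{T,T}/v_{2T} or l_{T,P'}/v at Q'+S for random S.
The quotient is 24277701303257 + 56148413179938*t + 54193987161851*t^2.
e_{43}(P,Q) = (24277701303257 + 56148413179938*t + 54193987161851*t^2)^{28} = 35506238440223 + 13916685642661*t + 40601295449520*t^2.

35506238440223 + 13916685642661*t + 40601295449520*t^2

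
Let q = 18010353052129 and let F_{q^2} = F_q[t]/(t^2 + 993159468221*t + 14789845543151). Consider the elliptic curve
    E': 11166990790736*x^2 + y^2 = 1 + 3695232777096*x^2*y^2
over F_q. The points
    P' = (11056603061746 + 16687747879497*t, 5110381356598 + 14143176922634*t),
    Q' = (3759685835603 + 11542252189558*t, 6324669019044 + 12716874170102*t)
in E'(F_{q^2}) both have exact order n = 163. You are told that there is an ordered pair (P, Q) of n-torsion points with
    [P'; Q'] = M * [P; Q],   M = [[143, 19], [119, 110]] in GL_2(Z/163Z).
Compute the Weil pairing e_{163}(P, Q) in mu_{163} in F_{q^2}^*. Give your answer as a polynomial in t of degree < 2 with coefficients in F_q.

8216779375939 + 14826279628501*t

Alternating bilinearity on E[163] (values in mu_{163} in F_{18010353052129^2}) gives e(P',Q') = e(P,Q)^det(M).
Inverting 103 mod 163: 19. Thus e_{163}(P,Q) = e(P',Q')^{19}.
Edwards->Montgomery: u=(1+y)/(1-y), v=u/x -> 1697246222642v^2=u^3+10245846766064u^2+u; then x_W=1867939503410u+14483939296058: y^2=x^3+14353967921800*x+10430990544189.
n = 163 = (10100011)_2 (8 bits, wt 4); accumulate f_{163,P'}(Q'+S)/f_{163,P'}(S) along the 7-step ladder.
e_{163}(P',Q') = 16381126651822 + 10746490938313*t.
Finally e_{163}(P,Q) = 8216779375939 + 14826279628501*t.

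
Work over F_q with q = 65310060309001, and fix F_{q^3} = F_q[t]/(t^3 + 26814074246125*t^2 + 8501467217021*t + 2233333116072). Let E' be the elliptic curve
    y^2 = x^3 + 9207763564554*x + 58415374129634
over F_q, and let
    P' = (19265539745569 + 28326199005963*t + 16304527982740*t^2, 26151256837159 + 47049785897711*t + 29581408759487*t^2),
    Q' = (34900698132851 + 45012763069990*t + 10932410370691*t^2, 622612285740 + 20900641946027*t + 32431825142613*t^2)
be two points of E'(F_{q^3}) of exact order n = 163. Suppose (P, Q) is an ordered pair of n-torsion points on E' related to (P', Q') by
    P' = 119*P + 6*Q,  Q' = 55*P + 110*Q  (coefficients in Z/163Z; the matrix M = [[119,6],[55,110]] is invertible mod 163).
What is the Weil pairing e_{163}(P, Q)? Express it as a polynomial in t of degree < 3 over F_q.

Since e_{163}(P,P)=e_{163}(Q,Q)=1 and e_{163}(Q,P)=e_{163}(P,Q)^{-1}, expanding e_{163}(119*P + 6*Q,55*P + 110*Q) leaves e(P,Q)^det(M).
Inverting 46 mod 163: 39. Thus e_{163}(P,Q) = e(P',Q')^{39}.
Double-and-add over 10100011: 8-1 doublings, 4-1 additions; each step l_{T,T}/v_{2T} or l_{T,P'}/v at Q'+S for random S.
e_{163}(P',Q') = 36258301699913 + 36513723965750*t + 35315674154702*t^2.
Raise to 39: e(P,Q) = 43398072066062 + 45866311621001*t + 21470625568350*t^2 in mu_{163}.

43398072066062 + 45866311621001*t + 21470625568350*t^2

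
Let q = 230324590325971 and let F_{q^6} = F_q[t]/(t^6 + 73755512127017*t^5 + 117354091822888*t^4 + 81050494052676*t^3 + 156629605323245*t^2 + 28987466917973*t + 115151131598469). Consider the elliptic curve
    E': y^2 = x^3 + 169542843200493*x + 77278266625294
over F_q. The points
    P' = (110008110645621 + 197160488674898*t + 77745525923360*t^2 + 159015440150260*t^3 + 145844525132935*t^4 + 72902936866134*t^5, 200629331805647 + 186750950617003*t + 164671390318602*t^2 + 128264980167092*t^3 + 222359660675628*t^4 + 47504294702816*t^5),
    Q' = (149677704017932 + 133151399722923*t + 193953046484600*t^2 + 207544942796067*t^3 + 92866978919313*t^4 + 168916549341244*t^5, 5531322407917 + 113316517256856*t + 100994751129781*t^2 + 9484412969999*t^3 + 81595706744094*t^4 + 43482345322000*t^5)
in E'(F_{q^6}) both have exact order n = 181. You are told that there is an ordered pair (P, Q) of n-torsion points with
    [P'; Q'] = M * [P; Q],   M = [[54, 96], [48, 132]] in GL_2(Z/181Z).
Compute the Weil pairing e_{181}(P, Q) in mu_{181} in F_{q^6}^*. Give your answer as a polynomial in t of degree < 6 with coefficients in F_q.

Under M = [[54,96],[48,132]] in GL_2(Z/181), e_{181}(P',Q') = e_{181}(P,Q)^(54*132-96*48 mod 181).
So e_{181}(P,Q) = e_{181}(P',Q')^{168}, since 167*168 = 1 mod 181.
Run Miller on y^2=x^3+169542843200493*x+77278266625294 over F_{230324590325971}: ladder 10110101 (8 bits); e = f_P(D_Q)/f_Q(D_P).
Result: e(P',Q') = 70299757434424 + 57090998134472*t + 17224970881613*t^2 + 105620586009046*t^3 + 16828307187621*t^4 + 65930650815889*t^5.
Thus e_{181}(P,Q) = 22152882132098 + 193060020984850*t + 109421787947089*t^2 + 116586806473011*t^3 + 87458296685234*t^4 + 82566552766699*t^5.

22152882132098 + 193060020984850*t + 109421787947089*t^2 + 116586806473011*t^3 + 87458296685234*t^4 + 82566552766699*t^5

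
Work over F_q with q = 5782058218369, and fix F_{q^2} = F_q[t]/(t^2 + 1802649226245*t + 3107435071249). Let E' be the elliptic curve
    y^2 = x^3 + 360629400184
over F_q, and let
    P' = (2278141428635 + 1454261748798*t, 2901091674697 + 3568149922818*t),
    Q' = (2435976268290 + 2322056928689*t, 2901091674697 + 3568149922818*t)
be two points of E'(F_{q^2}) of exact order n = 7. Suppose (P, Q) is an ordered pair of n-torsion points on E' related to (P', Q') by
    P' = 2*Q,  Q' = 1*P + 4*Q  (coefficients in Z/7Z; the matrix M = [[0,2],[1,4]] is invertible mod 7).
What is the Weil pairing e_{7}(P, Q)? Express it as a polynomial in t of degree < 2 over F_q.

The 7-Weil pairing on E[7] over F_{5782058218369} is alternating-bilinear: e_{7}(P',Q') = e_{7}(P,Q)^det(M).
det(M) mod 7 = 5; its inverse in (Z/7)^* is 3 (check: 5*3 mod 7 = 1).
Run Miller on y^2=x^3+360629400184 over F_{5782058218369}: ladder 111 (3 bits); e = f_P(D_Q)/f_Q(D_P).
The quotient is 2217012043151 + 3935242586258*t.
Raise to 3: e(P,Q) = 246792703233 + 4411755841052*t in mu_{7}.

246792703233 + 4411755841052*t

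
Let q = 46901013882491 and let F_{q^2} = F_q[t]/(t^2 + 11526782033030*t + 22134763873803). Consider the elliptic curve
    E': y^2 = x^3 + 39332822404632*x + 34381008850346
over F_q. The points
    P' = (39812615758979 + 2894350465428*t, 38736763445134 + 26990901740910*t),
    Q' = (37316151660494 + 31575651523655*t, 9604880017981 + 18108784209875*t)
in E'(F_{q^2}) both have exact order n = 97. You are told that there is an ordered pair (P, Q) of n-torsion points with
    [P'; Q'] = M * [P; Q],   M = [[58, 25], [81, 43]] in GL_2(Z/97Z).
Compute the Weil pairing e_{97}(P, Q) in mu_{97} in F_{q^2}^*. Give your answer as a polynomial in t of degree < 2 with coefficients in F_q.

e_{97} is bilinear + alternating on E[97], so e_{97}(58*P + 25*Q, 81*P + 43*Q) = e_{97}(P,Q)^(58*43-25*81).
Inverting 81 mod 97: 6. Thus e_{97}(P,Q) = e(P',Q')^{6}.
n = 97 = (1100001)_2 (7 bits, wt 3); accumulate f_{97,P'}(Q'+S)/f_{97,P'}(S) along the 6-step ladder.
The quotient is 40259743759662 + 39664160817376*t.
Finally e_{97}(P,Q) = 22136237188208 + 35739111619436*t.

22136237188208 + 35739111619436*t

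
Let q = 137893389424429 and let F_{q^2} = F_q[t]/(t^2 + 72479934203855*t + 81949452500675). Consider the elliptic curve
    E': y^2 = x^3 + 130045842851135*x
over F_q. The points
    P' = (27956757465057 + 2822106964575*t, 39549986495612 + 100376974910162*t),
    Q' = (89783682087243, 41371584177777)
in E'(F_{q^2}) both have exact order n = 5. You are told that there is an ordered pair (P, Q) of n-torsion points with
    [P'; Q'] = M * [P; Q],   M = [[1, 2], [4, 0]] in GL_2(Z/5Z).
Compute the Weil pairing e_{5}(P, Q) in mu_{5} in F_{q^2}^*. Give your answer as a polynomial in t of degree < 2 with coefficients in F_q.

Since e_{5}(P,P)=e_{5}(Q,Q)=1 and e_{5}(Q,P)=e_{5}(P,Q)^{-1}, expanding e_{5}(1*P + 2*Q,4*P) leaves e(P,Q)^det(M).
det(M) mod 5 = 2; its inverse in (Z/5)^* is 3 (check: 2*3 mod 5 = 1).
Miller loop for e_{5} over F_{137893389424429^2}: bits of 5 = 101; 2 double steps + 1 add steps, l/v at each.
So e_{5}(P',Q') = 84200651954627 + 126089706357816*t.
(84200651954627 + 126089706357816*t)^{3} mod (137893389424429,f) = 58677042874966 + 27796963598531*t.

58677042874966 + 27796963598531*t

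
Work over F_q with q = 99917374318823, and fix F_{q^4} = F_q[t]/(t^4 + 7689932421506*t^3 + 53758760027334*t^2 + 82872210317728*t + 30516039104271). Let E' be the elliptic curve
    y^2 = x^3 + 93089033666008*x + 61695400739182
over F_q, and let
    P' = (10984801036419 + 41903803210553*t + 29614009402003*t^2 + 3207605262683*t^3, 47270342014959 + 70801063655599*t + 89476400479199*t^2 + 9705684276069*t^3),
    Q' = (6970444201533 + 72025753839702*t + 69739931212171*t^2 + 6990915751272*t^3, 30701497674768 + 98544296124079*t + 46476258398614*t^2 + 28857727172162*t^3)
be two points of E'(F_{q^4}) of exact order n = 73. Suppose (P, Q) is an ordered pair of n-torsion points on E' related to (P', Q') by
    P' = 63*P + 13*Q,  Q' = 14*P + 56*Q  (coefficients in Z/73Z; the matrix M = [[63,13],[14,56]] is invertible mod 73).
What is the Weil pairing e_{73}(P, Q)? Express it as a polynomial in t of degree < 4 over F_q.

25271533417800 + 254915451017*t + 55090382111104*t^2 + 1817646141998*t^3

The 73-Weil pairing on E[73] over F_{99917374318823} is alternating-bilinear: e_{73}(P',Q') = e_{73}(P,Q)^det(M).
det(M) mod 73 = 61; its inverse in (Z/73)^* is 6 (check: 61*6 mod 73 = 1).
Miller loop for e_{73} over F_{99917374318823^4}: bits of 73 = 1001001; 6 double steps + 2 add steps, l/v at each.
Result: e(P',Q') = 66342711573760 + 2797118828907*t + 86821773906881*t^2 + 31301164641729*t^3.
e_{73}(P,Q) = (66342711573760 + 2797118828907*t + 86821773906881*t^2 + 31301164641729*t^3)^{6} = 25271533417800 + 254915451017*t + 55090382111104*t^2 + 1817646141998*t^3.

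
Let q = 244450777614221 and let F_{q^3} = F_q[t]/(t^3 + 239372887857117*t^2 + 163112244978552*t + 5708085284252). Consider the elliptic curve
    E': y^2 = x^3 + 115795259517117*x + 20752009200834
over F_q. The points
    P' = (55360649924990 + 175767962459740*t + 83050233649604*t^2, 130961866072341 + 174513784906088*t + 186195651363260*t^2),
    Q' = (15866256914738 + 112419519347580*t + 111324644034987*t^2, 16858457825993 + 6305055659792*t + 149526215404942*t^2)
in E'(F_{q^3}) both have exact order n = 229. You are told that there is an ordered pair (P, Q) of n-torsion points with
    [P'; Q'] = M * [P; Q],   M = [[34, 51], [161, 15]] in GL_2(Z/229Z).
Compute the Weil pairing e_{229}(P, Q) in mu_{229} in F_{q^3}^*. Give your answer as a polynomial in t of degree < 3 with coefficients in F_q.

The 229-Weil pairing on E[229] over F_{244450777614221} is alternating-bilinear: e_{229}(P',Q') = e_{229}(P,Q)^det(M).
Inverting 85 mod 229: 97. Thus e_{229}(P,Q) = e(P',Q')^{97}.
Miller loop for e_{229} over F_{244450777614221^3}: bits of 229 = 11100101; 7 double steps + 4 add steps, l/v at each.
e_{229}(P',Q') = 177527329047321 + 114348046479765*t + 219030376625055*t^2.
Hence e(P,Q) = 198606581513567 + 161569809485928*t + 61298712060830*t^2 in F_{244450777614221^3}^*.

198606581513567 + 161569809485928*t + 61298712060830*t^2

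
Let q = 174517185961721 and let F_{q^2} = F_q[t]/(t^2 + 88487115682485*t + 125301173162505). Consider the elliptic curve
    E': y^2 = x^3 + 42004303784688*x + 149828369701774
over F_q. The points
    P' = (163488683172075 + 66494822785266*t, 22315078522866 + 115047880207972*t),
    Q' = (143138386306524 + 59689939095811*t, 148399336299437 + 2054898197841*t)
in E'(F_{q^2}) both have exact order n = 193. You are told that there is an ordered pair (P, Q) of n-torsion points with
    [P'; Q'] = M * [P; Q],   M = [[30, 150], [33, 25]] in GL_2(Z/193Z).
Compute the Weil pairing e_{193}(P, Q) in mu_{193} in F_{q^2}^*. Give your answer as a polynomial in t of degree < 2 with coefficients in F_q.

80190075376056 + 109927674912057*t

e_{193} is bilinear + alternating on E[193], so e_{193}(30*P + 150*Q, 33*P + 25*Q) = e_{193}(P,Q)^(30*25-150*33).
30*25 - 150*33 = -4200; reduced mod 193: det = 46, inverse 21.
8-bit Miller (11000001) on E'/F_{174517185961721} with a'=42004303784688, b'=149828369701774: accumulate tangent/chord ratios at Q'+S and P'+S'.
f_P(D_Q)/f_Q(D_P) = 52270473835988 + 104290871814329*t.
Finally e_{193}(P,Q) = 80190075376056 + 109927674912057*t.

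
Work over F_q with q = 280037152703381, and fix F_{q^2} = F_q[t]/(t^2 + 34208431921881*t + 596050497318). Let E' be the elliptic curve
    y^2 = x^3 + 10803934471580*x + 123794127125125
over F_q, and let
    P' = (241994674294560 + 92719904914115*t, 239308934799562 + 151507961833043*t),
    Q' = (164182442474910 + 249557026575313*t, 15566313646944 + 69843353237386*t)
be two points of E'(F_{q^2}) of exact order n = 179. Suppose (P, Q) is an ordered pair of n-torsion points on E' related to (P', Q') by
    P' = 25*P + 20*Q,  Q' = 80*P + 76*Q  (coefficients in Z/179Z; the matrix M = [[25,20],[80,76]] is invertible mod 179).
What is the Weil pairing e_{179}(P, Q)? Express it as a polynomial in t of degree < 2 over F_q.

49115855171864 + 228027197437448*t

Under M = [[25,20],[80,76]] in GL_2(Z/179), e_{179}(P',Q') = e_{179}(P,Q)^(25*76-20*80 mod 179).
25*76 - 20*80 = 300; reduced mod 179: det = 121, inverse 108.
Build f_{179,P'} and f_{179,Q'} via the 8-bit ladder of 179=10110011_2; evaluate at shifted divisors; quotient in F_{280037152703381^2}.
f_P(D_Q)/f_Q(D_P) = 255328587763564 + 225840692531849*t.
e_{179}(P,Q) = (255328587763564 + 225840692531849*t)^{108} = 49115855171864 + 228027197437448*t.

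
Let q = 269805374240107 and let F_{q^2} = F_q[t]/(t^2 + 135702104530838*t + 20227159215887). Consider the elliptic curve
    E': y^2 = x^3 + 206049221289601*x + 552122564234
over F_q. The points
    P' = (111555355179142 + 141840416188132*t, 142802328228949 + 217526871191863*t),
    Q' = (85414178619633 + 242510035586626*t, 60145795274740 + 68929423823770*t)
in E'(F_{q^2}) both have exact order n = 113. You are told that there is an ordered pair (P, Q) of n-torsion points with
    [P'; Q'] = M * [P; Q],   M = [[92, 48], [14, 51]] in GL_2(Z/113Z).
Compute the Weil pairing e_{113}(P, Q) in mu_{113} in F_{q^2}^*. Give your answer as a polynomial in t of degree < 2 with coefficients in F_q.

The 113-Weil pairing on E[113] over F_{269805374240107} is alternating-bilinear: e_{113}(P',Q') = e_{113}(P,Q)^det(M).
det M = 92*51 - 48*14 = 4020 = 65 (mod 113); 65^{-1} = 40 (mod 113).
n = 113 = (1110001)_2 (7 bits, wt 4); accumulate f_{113,P'}(Q'+S)/f_{113,P'}(S) along the 6-step ladder.
Miller gives e_{113}(P',Q') = 108316846670135 + 218382583913821*t in F_{269805374240107^2}.
Finally e_{113}(P,Q) = 221227516447482 + 209195694202940*t.

221227516447482 + 209195694202940*t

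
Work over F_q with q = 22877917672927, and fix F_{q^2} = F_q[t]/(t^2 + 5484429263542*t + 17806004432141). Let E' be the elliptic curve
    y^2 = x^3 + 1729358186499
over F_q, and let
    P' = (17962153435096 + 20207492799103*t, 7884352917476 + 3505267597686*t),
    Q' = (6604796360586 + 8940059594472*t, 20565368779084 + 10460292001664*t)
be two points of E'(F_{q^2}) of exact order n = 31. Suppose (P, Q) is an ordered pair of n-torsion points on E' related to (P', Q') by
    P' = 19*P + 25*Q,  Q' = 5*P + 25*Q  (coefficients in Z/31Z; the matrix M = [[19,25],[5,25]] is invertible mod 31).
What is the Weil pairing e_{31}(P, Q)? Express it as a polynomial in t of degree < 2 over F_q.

3563184528967 + 10671754563265*t

e_{31} is bilinear + alternating on E[31], so e_{31}(19*P + 25*Q, 5*P + 25*Q) = e_{31}(P,Q)^(19*25-25*5).
So e_{31}(P,Q) = e_{31}(P',Q')^{7}, since 9*7 = 1 mod 31.
5-bit Miller (11111) on E'/F_{22877917672927} with a'=0, b'=1729358186499: accumulate tangent/chord ratios at Q'+S and P'+S'.
So e_{31}(P',Q') = 12860053626666 + 10019098657250*t.
Thus e_{31}(P,Q) = 3563184528967 + 10671754563265*t.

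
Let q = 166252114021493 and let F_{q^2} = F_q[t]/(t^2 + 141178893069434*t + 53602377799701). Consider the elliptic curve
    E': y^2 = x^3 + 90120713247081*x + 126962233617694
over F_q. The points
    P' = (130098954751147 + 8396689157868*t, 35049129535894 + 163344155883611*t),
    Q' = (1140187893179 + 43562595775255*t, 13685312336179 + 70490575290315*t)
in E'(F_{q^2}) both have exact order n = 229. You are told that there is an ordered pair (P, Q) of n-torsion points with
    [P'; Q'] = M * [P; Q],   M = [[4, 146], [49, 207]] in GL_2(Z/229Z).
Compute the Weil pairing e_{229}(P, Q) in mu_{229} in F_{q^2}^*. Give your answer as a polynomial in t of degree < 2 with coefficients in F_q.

e_{229} is bilinear + alternating on E[229], so e_{229}(4*P + 146*Q, 49*P + 207*Q) = e_{229}(P,Q)^(4*207-146*49).
4*207 - 146*49 = -6326; reduced mod 229: det = 86, inverse 8.
Miller loop for e_{229} over F_{166252114021493^2}: bits of 229 = 11100101; 7 double steps + 4 add steps, l/v at each.
Miller gives e_{229}(P',Q') = 135929949016913 + 159591082869059*t in F_{166252114021493^2}.
Finally e_{229}(P,Q) = 137559588071491 + 134404893275523*t.

137559588071491 + 134404893275523*t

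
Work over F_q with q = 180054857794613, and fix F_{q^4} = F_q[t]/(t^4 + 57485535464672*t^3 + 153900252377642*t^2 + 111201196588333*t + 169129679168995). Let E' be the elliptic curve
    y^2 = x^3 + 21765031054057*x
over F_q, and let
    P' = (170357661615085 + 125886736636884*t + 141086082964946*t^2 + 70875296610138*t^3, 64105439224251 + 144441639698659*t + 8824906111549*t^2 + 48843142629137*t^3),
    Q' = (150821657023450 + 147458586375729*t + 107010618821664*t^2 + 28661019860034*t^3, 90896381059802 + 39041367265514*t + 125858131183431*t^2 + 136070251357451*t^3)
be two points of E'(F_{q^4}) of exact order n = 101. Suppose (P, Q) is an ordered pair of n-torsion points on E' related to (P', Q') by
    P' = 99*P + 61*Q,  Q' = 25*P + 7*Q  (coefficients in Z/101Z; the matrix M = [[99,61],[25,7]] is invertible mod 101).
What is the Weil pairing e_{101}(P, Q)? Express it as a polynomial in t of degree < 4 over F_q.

65735271460054 + 161010204124687*t + 28117787638188*t^2 + 89858878325132*t^3

Alternating bilinearity on E[101] (values in mu_{101} in F_{180054857794613^4}) gives e(P',Q') = e(P,Q)^det(M).
So e_{101}(P,Q) = e_{101}(P',Q')^{21}, since 77*21 = 1 mod 101.
Build f_{101,P'} and f_{101,Q'} via the 7-bit ladder of 101=1100101_2; evaluate at shifted divisors; quotient in F_{180054857794613^4}.
The quotient is 10101692391658 + 38421633911568*t + 63731717823911*t^2 + 65310036332491*t^3.
Thus e_{101}(P,Q) = 65735271460054 + 161010204124687*t + 28117787638188*t^2 + 89858878325132*t^3.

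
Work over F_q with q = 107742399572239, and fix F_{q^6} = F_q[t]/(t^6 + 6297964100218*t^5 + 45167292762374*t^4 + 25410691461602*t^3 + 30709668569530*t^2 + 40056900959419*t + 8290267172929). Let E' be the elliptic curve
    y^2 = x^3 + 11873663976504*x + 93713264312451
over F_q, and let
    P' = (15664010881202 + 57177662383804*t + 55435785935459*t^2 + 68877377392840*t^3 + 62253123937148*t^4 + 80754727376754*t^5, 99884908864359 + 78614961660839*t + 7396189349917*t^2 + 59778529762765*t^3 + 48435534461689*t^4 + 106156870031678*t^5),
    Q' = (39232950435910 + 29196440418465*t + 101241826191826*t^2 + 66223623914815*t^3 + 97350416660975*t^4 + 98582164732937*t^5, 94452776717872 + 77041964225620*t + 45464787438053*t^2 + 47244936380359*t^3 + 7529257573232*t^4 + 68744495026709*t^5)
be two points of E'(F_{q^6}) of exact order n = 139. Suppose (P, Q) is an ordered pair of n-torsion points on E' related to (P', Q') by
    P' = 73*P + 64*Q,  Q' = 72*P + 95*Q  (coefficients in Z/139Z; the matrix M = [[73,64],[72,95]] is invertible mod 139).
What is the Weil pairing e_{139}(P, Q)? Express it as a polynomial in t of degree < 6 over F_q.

93419661335572 + 101029359613064*t + 13170978783611*t^2 + 34073240370087*t^3 + 103824258695374*t^4 + 23902856428475*t^5

Alternating bilinearity on E[139] (values in mu_{139} in F_{107742399572239^6}) gives e(P',Q') = e(P,Q)^det(M).
det(M) mod 139 = 103; its inverse in (Z/139)^* is 27 (check: 103*27 mod 139 = 1).
Run Miller on y^2=x^3+11873663976504*x+93713264312451 over F_{107742399572239}: ladder 10001011 (8 bits); e = f_P(D_Q)/f_Q(D_P).
f_P(D_Q)/f_Q(D_P) = 105585716751847 + 51476643458713*t + 42029370489112*t^2 + 55383354370082*t^3 + 99084989065568*t^4 + 54113534030574*t^5.
Raise to 27: e(P,Q) = 93419661335572 + 101029359613064*t + 13170978783611*t^2 + 34073240370087*t^3 + 103824258695374*t^4 + 23902856428475*t^5 in mu_{139}.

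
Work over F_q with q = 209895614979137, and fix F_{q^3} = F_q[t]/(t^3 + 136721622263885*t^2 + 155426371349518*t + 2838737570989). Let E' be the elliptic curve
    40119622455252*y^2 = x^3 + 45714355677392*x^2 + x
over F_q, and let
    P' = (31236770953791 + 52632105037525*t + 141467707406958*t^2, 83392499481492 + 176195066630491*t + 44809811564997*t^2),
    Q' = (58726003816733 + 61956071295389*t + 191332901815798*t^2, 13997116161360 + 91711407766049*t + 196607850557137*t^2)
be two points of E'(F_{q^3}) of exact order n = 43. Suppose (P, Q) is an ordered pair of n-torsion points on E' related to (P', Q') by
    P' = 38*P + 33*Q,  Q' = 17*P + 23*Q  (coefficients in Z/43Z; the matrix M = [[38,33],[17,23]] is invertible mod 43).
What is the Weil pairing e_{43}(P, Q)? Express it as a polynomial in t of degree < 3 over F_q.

The 43-Weil pairing on E[43] over F_{209895614979137} is alternating-bilinear: e_{43}(P',Q') = e_{43}(P,Q)^det(M).
det M = 38*23 - 33*17 = 313 = 12 (mod 43); 12^{-1} = 18 (mod 43).
Undo Montgomery via alpha=68717891142147, beta=19164759096888: (a',b')=(65480491753320,98231419116701) over F_{209895614979137}.
Double-and-add over 101011: 6-1 doublings, 4-1 additions; each step l_{T,T}/v_{2T} or l_{T,P'}/v at Q'+S for random S.
The quotient is 143929395628479 + 109873443504291*t + 60045161127059*t^2.
Hence e(P,Q) = 44926587228053 + 194476485746485*t + 76443512774283*t^2 in F_{209895614979137^3}^*.

44926587228053 + 194476485746485*t + 76443512774283*t^2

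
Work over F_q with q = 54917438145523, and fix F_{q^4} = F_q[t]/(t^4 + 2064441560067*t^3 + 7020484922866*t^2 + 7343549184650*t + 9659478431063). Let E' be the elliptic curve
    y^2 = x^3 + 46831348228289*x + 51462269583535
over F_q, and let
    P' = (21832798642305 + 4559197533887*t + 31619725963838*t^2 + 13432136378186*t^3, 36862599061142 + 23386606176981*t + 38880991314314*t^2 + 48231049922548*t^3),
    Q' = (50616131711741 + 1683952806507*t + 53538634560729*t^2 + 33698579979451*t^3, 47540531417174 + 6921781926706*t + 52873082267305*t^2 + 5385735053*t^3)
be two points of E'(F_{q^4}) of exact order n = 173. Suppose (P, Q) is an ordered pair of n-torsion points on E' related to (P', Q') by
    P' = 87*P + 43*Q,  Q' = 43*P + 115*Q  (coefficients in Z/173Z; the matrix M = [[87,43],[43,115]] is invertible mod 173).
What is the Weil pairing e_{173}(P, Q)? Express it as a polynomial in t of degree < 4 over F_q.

8520075980104 + 666216690283*t + 43280988748612*t^2 + 15317095277693*t^3

The 173-Weil pairing on E[173] over F_{54917438145523} is alternating-bilinear: e_{173}(P',Q') = e_{173}(P,Q)^det(M).
det M = 87*115 - 43*43 = 8156 = 25 (mod 173); 25^{-1} = 90 (mod 173).
Build f_{173,P'} and f_{173,Q'} via the 8-bit ladder of 173=10101101_2; evaluate at shifted divisors; quotient in F_{54917438145523^4}.
Miller gives e_{173}(P',Q') = 37489538150786 + 37631897367896*t + 39051534551825*t^2 + 50316604000199*t^3 in F_{54917438145523^4}.
(37489538150786 + 37631897367896*t + 39051534551825*t^2 + 50316604000199*t^3)^{90} mod (54917438145523,f) = 8520075980104 + 666216690283*t + 43280988748612*t^2 + 15317095277693*t^3.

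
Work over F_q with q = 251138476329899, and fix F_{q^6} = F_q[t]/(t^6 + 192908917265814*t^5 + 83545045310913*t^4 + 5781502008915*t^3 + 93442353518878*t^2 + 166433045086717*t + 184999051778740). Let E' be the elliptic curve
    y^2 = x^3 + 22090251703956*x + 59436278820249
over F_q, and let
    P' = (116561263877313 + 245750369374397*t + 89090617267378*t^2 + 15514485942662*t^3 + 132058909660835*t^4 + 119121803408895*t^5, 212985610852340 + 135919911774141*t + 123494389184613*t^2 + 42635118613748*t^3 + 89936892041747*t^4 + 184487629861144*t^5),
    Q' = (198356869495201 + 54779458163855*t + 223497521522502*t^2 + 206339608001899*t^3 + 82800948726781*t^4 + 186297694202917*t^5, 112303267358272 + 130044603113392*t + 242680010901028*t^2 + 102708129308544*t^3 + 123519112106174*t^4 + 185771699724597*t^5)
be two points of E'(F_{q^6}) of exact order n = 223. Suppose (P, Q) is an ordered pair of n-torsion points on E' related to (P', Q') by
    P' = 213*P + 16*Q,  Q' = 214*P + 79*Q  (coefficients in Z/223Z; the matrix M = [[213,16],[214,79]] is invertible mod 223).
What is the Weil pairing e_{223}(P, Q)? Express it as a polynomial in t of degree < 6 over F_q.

59098569634483 + 212449299953477*t + 183930675409298*t^2 + 131493826302561*t^3 + 46855555068571*t^4 + 235962282502600*t^5

e_{223} is bilinear + alternating on E[223], so e_{223}(213*P + 16*Q, 214*P + 79*Q) = e_{223}(P,Q)^(213*79-16*214).
213*79 - 16*214 = 13403; reduced mod 223: det = 23, inverse 97.
Miller loop for e_{223} over F_{251138476329899^6}: bits of 223 = 11011111; 7 double steps + 6 add steps, l/v at each.
f_P(D_Q)/f_Q(D_P) = 33974451163494 + 49967452954702*t + 85438462180135*t^2 + 224232876356695*t^3 + 51800541227167*t^4 + 222525014931654*t^5.
e_{223}(P,Q) = (33974451163494 + 49967452954702*t + 85438462180135*t^2 + 224232876356695*t^3 + 51800541227167*t^4 + 222525014931654*t^5)^{97} = 59098569634483 + 212449299953477*t + 183930675409298*t^2 + 131493826302561*t^3 + 46855555068571*t^4 + 235962282502600*t^5.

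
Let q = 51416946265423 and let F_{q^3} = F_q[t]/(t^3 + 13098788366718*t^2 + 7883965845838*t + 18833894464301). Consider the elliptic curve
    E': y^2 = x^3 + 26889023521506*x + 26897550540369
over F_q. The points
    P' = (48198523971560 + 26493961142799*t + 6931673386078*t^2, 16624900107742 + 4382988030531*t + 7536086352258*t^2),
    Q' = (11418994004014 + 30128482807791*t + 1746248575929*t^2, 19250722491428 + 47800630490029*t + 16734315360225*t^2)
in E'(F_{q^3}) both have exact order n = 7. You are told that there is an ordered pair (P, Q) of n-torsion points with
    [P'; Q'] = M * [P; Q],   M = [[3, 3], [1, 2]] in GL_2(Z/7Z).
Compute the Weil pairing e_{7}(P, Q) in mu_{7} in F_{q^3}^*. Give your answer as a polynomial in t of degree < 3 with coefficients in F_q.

32513434262053 + 33286967359116*t + 42178321427312*t^2

Alternating bilinearity on E[7] (values in mu_{7} in F_{51416946265423^3}) gives e(P',Q') = e(P,Q)^det(M).
Hence e(P,Q) = e(P',Q')^{5} where 5 = 3^{-1} mod 7.
3-bit Miller (111) on E'/F_{51416946265423} with a'=26889023521506, b'=26897550540369: accumulate tangent/chord ratios at Q'+S and P'+S'.
The quotient is 6660736679249 + 7176313387790*t + 26477968449862*t^2.
Raise to 5: e(P,Q) = 32513434262053 + 33286967359116*t + 42178321427312*t^2 in mu_{7}.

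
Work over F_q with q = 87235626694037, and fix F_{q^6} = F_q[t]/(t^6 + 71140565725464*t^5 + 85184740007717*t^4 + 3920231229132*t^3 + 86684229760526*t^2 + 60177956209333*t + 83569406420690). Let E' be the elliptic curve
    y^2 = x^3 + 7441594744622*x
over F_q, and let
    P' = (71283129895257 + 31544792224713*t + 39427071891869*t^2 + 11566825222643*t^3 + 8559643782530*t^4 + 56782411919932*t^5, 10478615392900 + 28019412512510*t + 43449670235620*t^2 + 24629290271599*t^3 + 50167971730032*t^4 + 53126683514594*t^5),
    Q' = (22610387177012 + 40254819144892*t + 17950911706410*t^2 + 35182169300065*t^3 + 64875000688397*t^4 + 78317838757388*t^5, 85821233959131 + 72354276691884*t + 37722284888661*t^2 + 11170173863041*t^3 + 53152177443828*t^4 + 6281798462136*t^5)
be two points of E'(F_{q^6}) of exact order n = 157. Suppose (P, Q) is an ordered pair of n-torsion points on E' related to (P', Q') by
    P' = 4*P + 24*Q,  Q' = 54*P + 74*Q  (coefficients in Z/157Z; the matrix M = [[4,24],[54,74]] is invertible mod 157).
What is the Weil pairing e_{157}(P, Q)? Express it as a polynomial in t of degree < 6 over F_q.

46839079159465 + 85549176569922*t + 56261789285957*t^2 + 73677996777833*t^3 + 56093453895765*t^4 + 50137790936943*t^5

e_{157}(aP+bQ,cP+dQ) = e_{157}(P,Q)^(ad-bc); with (a,b,c,d)=(4,24,54,74) this gives the det-157 law.
Inverting 99 mod 157: 46. Thus e_{157}(P,Q) = e(P',Q')^{46}.
Build f_{157,P'} and f_{157,Q'} via the 8-bit ladder of 157=10011101_2; evaluate at shifted divisors; quotient in F_{87235626694037^6}.
So e_{157}(P',Q') = 82096069824237 + 26522739421868*t + 12378613180273*t^2 + 41465370459724*t^3 + 61044974053574*t^4 + 16849762146865*t^5.
Finally e_{157}(P,Q) = 46839079159465 + 85549176569922*t + 56261789285957*t^2 + 73677996777833*t^3 + 56093453895765*t^4 + 50137790936943*t^5.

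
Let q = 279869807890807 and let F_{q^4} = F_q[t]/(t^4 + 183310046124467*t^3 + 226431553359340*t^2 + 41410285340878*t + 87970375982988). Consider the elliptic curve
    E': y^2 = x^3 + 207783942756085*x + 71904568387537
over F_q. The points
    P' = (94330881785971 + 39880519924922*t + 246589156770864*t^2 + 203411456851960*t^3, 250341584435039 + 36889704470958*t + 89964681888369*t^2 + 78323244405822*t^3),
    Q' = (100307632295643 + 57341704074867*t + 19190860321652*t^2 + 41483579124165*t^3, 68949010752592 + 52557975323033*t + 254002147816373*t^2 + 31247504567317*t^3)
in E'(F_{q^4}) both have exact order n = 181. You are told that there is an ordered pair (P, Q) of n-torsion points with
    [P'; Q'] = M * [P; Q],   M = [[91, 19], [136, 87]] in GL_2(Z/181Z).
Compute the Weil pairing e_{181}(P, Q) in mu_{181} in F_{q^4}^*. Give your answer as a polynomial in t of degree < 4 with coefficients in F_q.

Under M = [[91,19],[136,87]] in GL_2(Z/181), e_{181}(P',Q') = e_{181}(P,Q)^(91*87-19*136 mod 181).
det(M) mod 181 = 84; its inverse in (Z/181)^* is 153 (check: 84*153 mod 181 = 1).
Miller loop for e_{181} over F_{279869807890807^4}: bits of 181 = 10110101; 7 double steps + 4 add steps, l/v at each.
Miller gives e_{181}(P',Q') = 197964936982343 + 237442673993614*t + 188807257050700*t^2 + 217665159030803*t^3 in F_{279869807890807^4}.
Raise to 153: e(P,Q) = 230786581896103 + 254624017857109*t + 170402314348232*t^2 + 270430339214664*t^3 in mu_{181}.

230786581896103 + 254624017857109*t + 170402314348232*t^2 + 270430339214664*t^3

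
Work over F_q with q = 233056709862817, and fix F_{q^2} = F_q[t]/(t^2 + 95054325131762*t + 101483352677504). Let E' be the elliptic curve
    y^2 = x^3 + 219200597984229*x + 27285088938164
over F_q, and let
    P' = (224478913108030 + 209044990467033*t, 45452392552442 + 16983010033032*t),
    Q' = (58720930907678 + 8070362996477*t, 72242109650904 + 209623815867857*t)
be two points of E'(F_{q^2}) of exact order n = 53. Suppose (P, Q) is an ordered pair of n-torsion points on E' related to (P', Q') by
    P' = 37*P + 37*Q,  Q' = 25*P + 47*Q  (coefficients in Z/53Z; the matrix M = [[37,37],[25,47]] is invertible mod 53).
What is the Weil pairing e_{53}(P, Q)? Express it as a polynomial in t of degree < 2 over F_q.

113564316071779 + 138054992957396*t

The 53-Weil pairing on E[53] over F_{233056709862817} is alternating-bilinear: e_{53}(P',Q') = e_{53}(P,Q)^det(M).
Hence e(P,Q) = e(P',Q')^{14} where 14 = 19^{-1} mod 53.
Double-and-add over 110101: 6-1 doublings, 4-1 additions; each step l_{T,T}/v_{2T} or l_{T,P'}/v at Q'+S for random S.
Result: e(P',Q') = 61374424062102 + 147870765659697*t.
Thus e_{53}(P,Q) = 113564316071779 + 138054992957396*t.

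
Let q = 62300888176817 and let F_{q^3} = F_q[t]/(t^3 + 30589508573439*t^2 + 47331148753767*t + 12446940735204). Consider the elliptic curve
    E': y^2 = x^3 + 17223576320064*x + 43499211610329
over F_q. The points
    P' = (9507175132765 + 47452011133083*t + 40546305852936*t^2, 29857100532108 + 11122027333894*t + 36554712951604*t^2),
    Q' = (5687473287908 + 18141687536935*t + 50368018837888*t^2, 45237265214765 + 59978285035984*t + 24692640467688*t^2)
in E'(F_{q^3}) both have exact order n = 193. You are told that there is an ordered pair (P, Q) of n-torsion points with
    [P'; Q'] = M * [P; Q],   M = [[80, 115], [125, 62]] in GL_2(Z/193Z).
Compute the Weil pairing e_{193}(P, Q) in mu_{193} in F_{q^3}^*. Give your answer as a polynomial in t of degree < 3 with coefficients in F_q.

50639297675699 + 3798941299735*t + 13471470001691*t^2

e_{193} is bilinear + alternating on E[193], so e_{193}(80*P + 115*Q, 125*P + 62*Q) = e_{193}(P,Q)^(80*62-115*125).
80*62 - 115*125 = -9415; reduced mod 193: det = 42, inverse 23.
n = 193 = (11000001)_2 (8 bits, wt 3); accumulate f_{193,P'}(Q'+S)/f_{193,P'}(S) along the 7-step ladder.
f_P(D_Q)/f_Q(D_P) = 39713852310962 + 7219954305961*t + 30201366659758*t^2.
e_{193}(P,Q) = (39713852310962 + 7219954305961*t + 30201366659758*t^2)^{23} = 50639297675699 + 3798941299735*t + 13471470001691*t^2.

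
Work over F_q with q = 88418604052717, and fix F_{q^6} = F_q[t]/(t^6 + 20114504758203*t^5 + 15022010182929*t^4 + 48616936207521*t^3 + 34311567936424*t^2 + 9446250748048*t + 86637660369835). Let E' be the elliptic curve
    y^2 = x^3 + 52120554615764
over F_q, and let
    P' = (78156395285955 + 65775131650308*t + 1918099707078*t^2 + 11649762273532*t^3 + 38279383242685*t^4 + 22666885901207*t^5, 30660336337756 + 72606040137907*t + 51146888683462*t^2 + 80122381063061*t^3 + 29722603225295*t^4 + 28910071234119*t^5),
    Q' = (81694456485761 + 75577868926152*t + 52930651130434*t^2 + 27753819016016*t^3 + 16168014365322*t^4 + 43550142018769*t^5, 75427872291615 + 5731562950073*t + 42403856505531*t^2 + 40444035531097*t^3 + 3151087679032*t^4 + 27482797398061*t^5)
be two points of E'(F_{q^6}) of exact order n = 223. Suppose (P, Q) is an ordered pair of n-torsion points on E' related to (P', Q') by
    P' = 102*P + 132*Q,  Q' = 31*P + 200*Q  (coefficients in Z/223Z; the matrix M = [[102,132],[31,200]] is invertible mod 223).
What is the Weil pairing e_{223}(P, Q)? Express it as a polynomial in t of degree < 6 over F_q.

25778265599211 + 53941499381312*t + 74672352273256*t^2 + 53787446315379*t^3 + 85305765843643*t^4 + 19385105146610*t^5

Alternating bilinearity on E[223] (values in mu_{223} in F_{88418604052717^6}) gives e(P',Q') = e(P,Q)^det(M).
So e_{223}(P,Q) = e_{223}(P',Q')^{100}, since 29*100 = 1 mod 223.
Miller loop for e_{223} over F_{88418604052717^6}: bits of 223 = 11011111; 7 double steps + 6 add steps, l/v at each.
The quotient is 65491113668435 + 1759637034051*t + 12993096379641*t^2 + 12544688397190*t^3 + 49094435468626*t^4 + 67884031696043*t^5.
e_{223}(P,Q) = (65491113668435 + 1759637034051*t + 12993096379641*t^2 + 12544688397190*t^3 + 49094435468626*t^4 + 67884031696043*t^5)^{100} = 25778265599211 + 53941499381312*t + 74672352273256*t^2 + 53787446315379*t^3 + 85305765843643*t^4 + 19385105146610*t^5.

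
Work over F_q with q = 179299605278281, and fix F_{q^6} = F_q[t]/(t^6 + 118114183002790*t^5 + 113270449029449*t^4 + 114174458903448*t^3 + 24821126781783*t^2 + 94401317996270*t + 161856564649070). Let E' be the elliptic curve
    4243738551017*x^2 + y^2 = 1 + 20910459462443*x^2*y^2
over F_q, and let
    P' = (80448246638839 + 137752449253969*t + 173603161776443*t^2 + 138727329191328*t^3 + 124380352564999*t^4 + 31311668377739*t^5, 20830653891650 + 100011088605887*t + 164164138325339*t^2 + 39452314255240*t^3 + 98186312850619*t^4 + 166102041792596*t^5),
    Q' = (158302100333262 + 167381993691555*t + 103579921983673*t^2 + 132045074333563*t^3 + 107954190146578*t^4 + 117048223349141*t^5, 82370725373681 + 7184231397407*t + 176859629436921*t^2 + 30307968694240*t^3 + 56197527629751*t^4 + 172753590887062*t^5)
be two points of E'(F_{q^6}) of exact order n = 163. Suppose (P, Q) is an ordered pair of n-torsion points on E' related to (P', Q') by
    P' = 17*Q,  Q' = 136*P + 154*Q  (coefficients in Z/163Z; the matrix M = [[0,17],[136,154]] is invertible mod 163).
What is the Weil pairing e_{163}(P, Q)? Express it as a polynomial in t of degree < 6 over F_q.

108419192378794 + 27057925709392*t + 150709641062216*t^2 + 77608579228566*t^3 + 147264911928634*t^4 + 127275861305370*t^5

e_{163}(aP+bQ,cP+dQ) = e_{163}(P,Q)^(ad-bc); with (a,b,c,d)=(0,17,136,154) this gives the det-163 law.
So e_{163}(P,Q) = e_{163}(P',Q')^{38}, since 133*38 = 1 mod 163.
Edwards a_E,d_E -> Montgomery A=98779410237674,B=104629860522747 -> Weierstrass 10399350497002,25645225329891 via alpha=63958901428337,beta=85483122411284.
Double-and-add over 10100011: 8-1 doublings, 4-1 additions; each step l_{T,T}/v_{2T} or l_{T,P'}/v at Q'+S for random S.
The quotient is 114435691502286 + 160060049602744*t + 6951071183214*t^2 + 62456597543372*t^3 + 157783930233911*t^4 + 113791985875836*t^5.
Hence e(P,Q) = 108419192378794 + 27057925709392*t + 150709641062216*t^2 + 77608579228566*t^3 + 147264911928634*t^4 + 127275861305370*t^5 in F_{179299605278281^6}^*.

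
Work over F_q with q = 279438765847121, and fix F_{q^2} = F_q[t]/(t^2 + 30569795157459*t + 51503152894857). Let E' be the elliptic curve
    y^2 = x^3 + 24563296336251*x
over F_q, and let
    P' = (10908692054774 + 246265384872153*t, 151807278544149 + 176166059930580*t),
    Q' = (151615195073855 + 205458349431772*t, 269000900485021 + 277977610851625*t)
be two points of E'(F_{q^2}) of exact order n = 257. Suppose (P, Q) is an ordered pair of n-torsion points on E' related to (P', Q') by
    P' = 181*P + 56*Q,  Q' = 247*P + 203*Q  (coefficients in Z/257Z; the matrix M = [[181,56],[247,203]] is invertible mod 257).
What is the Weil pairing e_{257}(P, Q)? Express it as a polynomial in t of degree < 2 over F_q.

Alternating bilinearity on E[257] (values in mu_{257} in F_{279438765847121^2}) gives e(P',Q') = e(P,Q)^det(M).
181*203 - 56*247 = 22911; reduced mod 257: det = 38, inverse 115.
Double-and-add over 100000001: 9-1 doublings, 2-1 additions; each step l_{T,T}/v_{2T} or l_{T,P'}/v at Q'+S for random S.
The quotient is 130409247905555 + 83731109459645*t.
Thus e_{257}(P,Q) = 171381601779618 + 72725389583674*t.

171381601779618 + 72725389583674*t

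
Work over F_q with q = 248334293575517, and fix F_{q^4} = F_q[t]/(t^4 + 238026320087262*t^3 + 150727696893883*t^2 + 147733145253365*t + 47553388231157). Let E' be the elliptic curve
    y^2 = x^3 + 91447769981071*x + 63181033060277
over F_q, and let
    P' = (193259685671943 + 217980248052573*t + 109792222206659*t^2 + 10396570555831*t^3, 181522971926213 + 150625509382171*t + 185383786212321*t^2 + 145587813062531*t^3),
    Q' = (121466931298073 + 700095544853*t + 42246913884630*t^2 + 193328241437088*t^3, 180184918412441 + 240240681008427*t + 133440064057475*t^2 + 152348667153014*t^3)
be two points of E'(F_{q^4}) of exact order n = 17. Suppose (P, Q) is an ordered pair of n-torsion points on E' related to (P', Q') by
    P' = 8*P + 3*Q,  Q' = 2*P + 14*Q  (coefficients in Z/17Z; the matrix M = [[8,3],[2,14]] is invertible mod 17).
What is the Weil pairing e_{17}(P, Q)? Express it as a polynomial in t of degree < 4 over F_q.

e_{17} is bilinear + alternating on E[17], so e_{17}(8*P + 3*Q, 2*P + 14*Q) = e_{17}(P,Q)^(8*14-3*2).
Hence e(P,Q) = e(P',Q')^{13} where 13 = 4^{-1} mod 17.
Miller loop for e_{17} over F_{248334293575517^4}: bits of 17 = 10001; 4 double steps + 1 add steps, l/v at each.
Miller gives e_{17}(P',Q') = 151057934303852 + 79415271164534*t + 73236315900503*t^2 + 112013873073007*t^3 in F_{248334293575517^4}.
(151057934303852 + 79415271164534*t + 73236315900503*t^2 + 112013873073007*t^3)^{13} mod (248334293575517,f) = 114439952909710 + 117516324301195*t + 139824858891525*t^2 + 71085865530970*t^3.

114439952909710 + 117516324301195*t + 139824858891525*t^2 + 71085865530970*t^3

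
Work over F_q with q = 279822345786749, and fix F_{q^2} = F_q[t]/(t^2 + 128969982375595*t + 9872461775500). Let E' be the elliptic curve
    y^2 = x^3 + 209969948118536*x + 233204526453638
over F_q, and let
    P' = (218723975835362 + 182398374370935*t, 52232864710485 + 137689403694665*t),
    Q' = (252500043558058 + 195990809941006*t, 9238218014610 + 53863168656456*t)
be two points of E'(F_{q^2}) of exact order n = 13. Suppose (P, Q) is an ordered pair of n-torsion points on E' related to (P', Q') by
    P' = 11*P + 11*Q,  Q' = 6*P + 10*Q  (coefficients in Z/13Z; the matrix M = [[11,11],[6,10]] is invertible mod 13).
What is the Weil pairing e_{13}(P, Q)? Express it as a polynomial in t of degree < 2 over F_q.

Under M = [[11,11],[6,10]] in GL_2(Z/13), e_{13}(P',Q') = e_{13}(P,Q)^(11*10-11*6 mod 13).
11*10 - 11*6 = 44; reduced mod 13: det = 5, inverse 8.
Run Miller on y^2=x^3+209969948118536*x+233204526453638 over F_{279822345786749}: ladder 1101 (4 bits); e = f_P(D_Q)/f_Q(D_P).
So e_{13}(P',Q') = 49088858577787 + 209359871530001*t.
(49088858577787 + 209359871530001*t)^{8} mod (279822345786749,f) = 120216467165933 + 236555294240099*t.

120216467165933 + 236555294240099*t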